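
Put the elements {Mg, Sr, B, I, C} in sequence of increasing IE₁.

Sr < Mg < B < I < C

B is in period 2, group 13; C is in period 2, group 14; Mg is in period 3, group 2; Sr is in period 5, group 2; I is in period 5, group 17.
First ionization energy rises across a period (greater Z_eff holds electrons more tightly) and falls down a group (valence electrons are farther from the nucleus).
Here both period and group differ, so the two effects have to be weighed against each other.
Mg > Sr: Mg sits above Sr in group 2, so the down-group effect alone puts Mg higher.
B > Mg: both effects reinforce here, so B is clearly the higher of the two.
I > B: period and group pull opposite ways; the across-period shift dominates (1008 vs 801 kJ/mol).
C > I: the two effects oppose for this pair; the down-group effect wins (1086 vs 1008 kJ/mol).
For reference (kJ/mol): B 801, C 1086, Mg 738, Sr 550, I 1008.
So from lowest to highest: Sr < Mg < B < I < C.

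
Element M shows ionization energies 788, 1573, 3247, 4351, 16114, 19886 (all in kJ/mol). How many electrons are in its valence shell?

Look for the largest jump between consecutive ionization energies: IE5/IE4 ≈ 3.7, far larger than any earlier ratio.
That jump marks the point where a core electron is being removed. So the atom has 4 valence electrons.

4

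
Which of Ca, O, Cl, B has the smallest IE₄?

The fourth ionization energy removes an electron from the +3 ion. For each element: Ca³⁺ is already 1 electron into the core; O³⁺ still has 3 valence electrons; Cl³⁺ still has 4 valence electrons; B³⁺ is the bare [He] core.
Usually core removal costs more than valence removal, but here the competition is close: a tightly held n=2 valence electron can cost more to remove than an n=3 core electron, so the actual values have to decide it.
Valence configurations: O³⁺ [He]2s²2p¹, Cl³⁺ [Ne]3s²3p².
Tabulated IE_4 (kJ/mol): Ca 6491, O 7469, Cl 5159, B 25026.
Putting it together, IE_4: Cl < Ca < O < B.

Cl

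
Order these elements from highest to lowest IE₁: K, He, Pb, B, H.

Across a period the outer electron is held more tightly (higher IE₁); down a group it sits in a higher shell, more shielded, and comes off more easily.
Here both period and group differ, so the two effects have to be weighed against each other.
Pb > K: period and group pull opposite ways; the across-period shift dominates (716 vs 419 kJ/mol).
B > Pb: the two effects oppose for this pair; the down-group effect wins (801 vs 716 kJ/mol).
H > B: the two effects oppose for this pair; the down-group effect wins (1312 vs 801 kJ/mol).
He > H: both are in period 1; the period trend gives He the larger value.
Tabulated first ionization energy (kJ/mol): H 1312, He 2372, B 801, K 419, Pb 716.
So from highest to lowest: He > H > B > Pb > K.

He > H > B > Pb > K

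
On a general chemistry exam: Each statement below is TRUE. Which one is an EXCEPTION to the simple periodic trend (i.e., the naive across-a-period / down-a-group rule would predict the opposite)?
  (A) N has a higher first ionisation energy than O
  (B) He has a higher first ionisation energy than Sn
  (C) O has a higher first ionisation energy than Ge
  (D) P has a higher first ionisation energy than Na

The general trend: first ionisation energy increases across a period and decreases down a group.
(A) N (period 2, group 15) vs O (period 2, group 16): the stated order contradicts the simple trend.
(B) He (period 1, group 18) vs Sn (period 5, group 14): the stated order agrees with the simple trend.
(C) O (period 2, group 16) vs Ge (period 4, group 14): the stated order agrees with the simple trend.
(D) P (period 3, group 15) vs Na (period 3, group 1): the stated order agrees with the simple trend.
The exception is (A): pairing an electron in O's 2p⁴ costs repulsion energy, so O ionizes more easily than half-filled N (2p³).

(A)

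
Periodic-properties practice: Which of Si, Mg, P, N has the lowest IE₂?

Consider each +1 ion: Si⁺ still has 3 valence electrons; Mg⁺ still has 1 valence electron; P⁺ still has 4 valence electrons; N⁺ still has 4 valence electrons.
All are still removing valence electrons, so compare the +1 ions as you would atoms: IE_2 generally rises across a period (higher Z_eff) and falls down a group (larger shell), subject to the usual subshell exceptions.
Valence configurations: Si⁺ [Ne]3s²3p¹, Mg⁺ [Ne]3s¹, P⁺ [Ne]3s²3p², N⁺ [He]2s²2p².
The numbers (kJ/mol): Si 1577, Mg 1451, P 1907, N 2856.
Hence IE_2: Mg < Si < P < N.

Mg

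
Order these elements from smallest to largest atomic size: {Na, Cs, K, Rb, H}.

H is in period 1, group 1; Na is in period 3, group 1; K is in period 4, group 1; Rb is in period 5, group 1; Cs is in period 6, group 1.
Moving right in a period, electrons are added to the same shell under a stronger nuclear pull, so atoms get smaller; moving down, a new shell is opened and atoms get larger.
All are in group 1, so atomic radius increases down the group.
So from smallest to largest: H < Na < K < Rb < Cs.

H < Na < K < Rb < Cs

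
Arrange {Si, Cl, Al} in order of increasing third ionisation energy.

Al, Si, Cl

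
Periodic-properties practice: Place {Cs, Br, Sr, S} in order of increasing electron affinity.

Sr, Cs, S, Br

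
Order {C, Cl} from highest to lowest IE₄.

C > Cl

The fourth ionization energy removes an electron from the +3 ion. For each element: C³⁺ still has 1 valence electron; Cl³⁺ still has 4 valence electrons.
All are still removing valence electrons, so compare the +3 ions as you would atoms: IE_4 generally rises across a period (higher Z_eff) and falls down a group (larger shell), subject to the usual subshell exceptions.
Valence configurations: C³⁺ [He]2s¹, Cl³⁺ [Ne]3s²3p².
Approximate IE_4 values (kJ/mol): C 6223, Cl 5159.
Hence IE_4: Cl < C.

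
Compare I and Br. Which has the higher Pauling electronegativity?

Br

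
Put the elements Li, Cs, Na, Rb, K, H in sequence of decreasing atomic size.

Across a period the added protons contract the valence shell; down a group each new principal shell makes the atom larger.
All are in group 1, so atomic radius increases down the group.
So from largest to smallest: Cs > Rb > K > Na > Li > H.

Cs > Rb > K > Na > Li > H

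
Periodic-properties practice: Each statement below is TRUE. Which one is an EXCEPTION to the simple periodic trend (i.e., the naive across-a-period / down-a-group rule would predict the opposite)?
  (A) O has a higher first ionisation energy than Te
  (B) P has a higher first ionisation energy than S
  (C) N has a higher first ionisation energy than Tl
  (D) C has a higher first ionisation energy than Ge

(B)

The general trend: first ionisation energy increases across a period and decreases down a group.
(A) O (period 2, group 16) vs Te (period 5, group 16): the stated order agrees with the simple trend.
(B) P (period 3, group 15) vs S (period 3, group 16): the stated order contradicts the simple trend.
(C) N (period 2, group 15) vs Tl (period 6, group 13): the stated order agrees with the simple trend.
(D) C (period 2, group 14) vs Ge (period 4, group 14): the stated order agrees with the simple trend.
The exception is (B): S (3p⁴) ionizes more easily than half-filled P (3p³) because the paired 3p electron in S is pushed out by e⁻–e⁻ repulsion.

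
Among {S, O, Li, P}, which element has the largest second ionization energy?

Consider each +1 ion: S⁺ still has 5 valence electrons; O⁺ still has 5 valence electrons; Li⁺ is the bare [He] core; P⁺ still has 4 valence electrons.
Core electrons are held far more tightly than valence electrons, so Li tops the IE_2 order.
Valence configurations: S⁺ [Ne]3s²3p³, O⁺ [He]2s²2p³, P⁺ [Ne]3s²3p².
Tabulated IE_2 (kJ/mol): S 2252, O 3388, Li 7298, P 1907.
Overall IE_2 order: P < S < O < Li.

Li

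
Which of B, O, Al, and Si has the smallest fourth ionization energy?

Si

IE_4 is the cost of taking one more electron from the +3 cation: B³⁺ is the bare [He] core; O³⁺ still has 3 valence electrons; Al³⁺ is the bare [Ne] core; Si³⁺ still has 1 valence electron.
Pulling an electron out of a noble-gas core costs far more than removing a remaining valence electron, so Al and B sit at the high end of IE_4.
Valence configurations: O³⁺ [He]2s²2p¹, Si³⁺ [Ne]3s¹.
The numbers (kJ/mol): B 25026, O 7469, Al 11577, Si 4356.
So the fourth ionization energies run Si < O < Al < B.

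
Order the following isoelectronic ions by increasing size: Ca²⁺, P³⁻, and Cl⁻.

Ca²⁺ < Cl⁻ < P³⁻

All of these have 18 electrons, so size is governed by nuclear charge alone: the more protons, the stronger the pull on the same electron cloud, and the smaller the ion.
Nuclear charges: Ca²⁺ (Z=20), Cl⁻ (Z=17), P³⁻ (Z=15).
Smallest to largest: Ca²⁺ < Cl⁻ < P³⁻.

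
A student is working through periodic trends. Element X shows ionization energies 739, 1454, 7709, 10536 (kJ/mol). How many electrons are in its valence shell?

2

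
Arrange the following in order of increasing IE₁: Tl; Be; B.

Tl < B < Be

Be is in period 2, group 2; B is in period 2, group 13; Tl is in period 6, group 13.
Removing the outermost electron gets harder across a period and easier down a group.
Neither a single period nor a single group — weigh both effects.
B > Tl: B sits above Tl in group 13, so the down-group effect alone puts B higher.
Be > B: this pair runs against the simple trend — see the exception note.
Note the exception: Be has a higher first ionization energy than B, contrary to the simple trend — removing B's lone 2p electron is easier than breaking Be's filled 2s².
For reference (kJ/mol): Be 900, B 801, Tl 589.
So from lowest to highest: Tl < B < Be.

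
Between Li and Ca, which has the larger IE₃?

Li

The third ionization energy removes an electron from the +2 ion. For each element: Li²⁺ is already 1 electron into the core; Ca²⁺ is the bare [Ar] core.
All of these are removing an electron from a noble-gas core or deeper; the smaller core (lower principal quantum number) is held far more tightly, and within a period the higher nuclear charge binds the same core more tightly.
Approximate IE_3 values (kJ/mol): Li 11815, Ca 4912.
Putting it together, IE_3: Ca < Li.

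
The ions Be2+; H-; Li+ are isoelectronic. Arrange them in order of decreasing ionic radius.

H- > Li+ > Be2+

All of these have 2 electrons, so size is governed by nuclear charge alone: the more protons, the stronger the pull on the same electron cloud, and the smaller the ion.
Nuclear charges: Be2+ (Z=4), Li+ (Z=3), H- (Z=1).
Largest to smallest: H- > Li+ > Be2+.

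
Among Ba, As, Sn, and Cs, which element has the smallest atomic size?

Radius decreases left→right (rising Z_eff, same n) and increases top→bottom (higher n).
These span different periods and groups, so the two trends combine.
Sn > As: relative to As, both the across-period and down-group shifts push Sn's atomic radius up.
Ba > Sn: both effects reinforce here, so Ba is clearly the larger of the two.
Cs > Ba: Cs lies to the left of Ba in period 6, so the across-period effect alone puts Cs larger.
For reference (pm): As 121, Sn 140, Cs 232, Ba 196.
The smallest atomic size among these belongs to As.

As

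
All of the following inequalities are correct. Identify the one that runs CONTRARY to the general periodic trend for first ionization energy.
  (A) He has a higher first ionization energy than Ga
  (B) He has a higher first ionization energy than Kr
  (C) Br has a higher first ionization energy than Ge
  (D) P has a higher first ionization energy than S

The general trend: first ionization energy increases across a period and decreases down a group.
(A) He (period 1, group 18) vs Ga (period 4, group 13): the stated order agrees with the simple trend.
(B) He (period 1, group 18) vs Kr (period 4, group 18): the stated order agrees with the simple trend.
(C) Br (period 4, group 17) vs Ge (period 4, group 14): the stated order agrees with the simple trend.
(D) P (period 3, group 15) vs S (period 3, group 16): the stated order contradicts the simple trend.
The exception is (D): S (3p⁴) ionizes more easily than half-filled P (3p³) because the paired 3p electron in S is pushed out by e⁻–e⁻ repulsion.

(D)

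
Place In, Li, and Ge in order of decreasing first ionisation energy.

Across a period the outer electron is held more tightly (higher IE₁); down a group it sits in a higher shell, more shielded, and comes off more easily.
Here both period and group differ, so the two effects have to be weighed against each other.
In > Li: period and group pull opposite ways; the across-period shift dominates (558 vs 520 kJ/mol).
Ge > In: relative to In, both the across-period and down-group shifts push Ge's first ionization energy up.
Tabulated first ionization energy (kJ/mol): Li 520, Ge 762, In 558.
So from highest to lowest: Ge > In > Li.

Ge > In > Li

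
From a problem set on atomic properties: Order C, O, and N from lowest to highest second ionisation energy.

C < N < O

IE_2 is the cost of taking one more electron from the +1 cation: C⁺ still has 3 valence electrons; O⁺ still has 5 valence electrons; N⁺ still has 4 valence electrons.
All are still removing valence electrons, so compare the +1 ions as you would atoms: IE_2 generally rises across a period (higher Z_eff) and falls down a group (larger shell), subject to the usual subshell exceptions.
Valence configurations: C⁺ [He]2s²2p¹, O⁺ [He]2s²2p³, N⁺ [He]2s²2p².
Approximate IE_2 values (kJ/mol): C 2353, O 3388, N 2856.
Overall IE_2 order: C < N < O.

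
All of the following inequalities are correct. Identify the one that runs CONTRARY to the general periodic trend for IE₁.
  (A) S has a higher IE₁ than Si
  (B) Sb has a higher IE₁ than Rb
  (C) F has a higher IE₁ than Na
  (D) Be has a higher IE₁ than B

(D)

The general trend: IE₁ increases across a period and decreases down a group.
(A) S (period 3, group 16) vs Si (period 3, group 14): the stated order agrees with the simple trend.
(B) Sb (period 5, group 15) vs Rb (period 5, group 1): the stated order agrees with the simple trend.
(C) F (period 2, group 17) vs Na (period 3, group 1): the stated order agrees with the simple trend.
(D) Be (period 2, group 2) vs B (period 2, group 13): the stated order contradicts the simple trend.
The exception is (D): removing B's lone 2p electron is easier than breaking Be's filled 2s².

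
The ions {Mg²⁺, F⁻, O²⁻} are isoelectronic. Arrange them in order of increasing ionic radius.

All of these have 10 electrons, so size is governed by nuclear charge alone: the more protons, the stronger the pull on the same electron cloud, and the smaller the ion.
Nuclear charges: Mg²⁺ (Z=12), F⁻ (Z=9), O²⁻ (Z=8).
Smallest to largest: Mg²⁺ < F⁻ < O²⁻.

Mg²⁺ < F⁻ < O²⁻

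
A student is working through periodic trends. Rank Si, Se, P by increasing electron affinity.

Si is in period 3, group 14; P is in period 3, group 15; Se is in period 4, group 16.
EA tends to increase across a period and decrease down a group, though the pattern is less regular than for IE or radius.
Neither a single period nor a single group — weigh both effects.
Si > P: this pair runs against the simple trend — see the exception note.
Se > Si: the two effects oppose for this pair; the across-period effect wins (195 vs 134 kJ/mol).
Note the exception: Si has a higher electron affinity than P, contrary to the simple trend — adding an electron to P's half-filled 3p³ is unfavourable, so Si (3p²) has the more exothermic EA.
Tabulated electron affinity (kJ/mol): Si 134, P 72, Se 195.
So from lowest to highest: P < Si < Se.

P, Si, Se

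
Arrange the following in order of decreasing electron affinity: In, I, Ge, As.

Ge is in period 4, group 14; As is in period 4, group 15; In is in period 5, group 13; I is in period 5, group 17.
EA tends to increase across a period and decrease down a group, though the pattern is less regular than for IE or radius.
Neither a single period nor a single group — weigh both effects.
As > In: both effects reinforce here, so As is clearly the higher of the two.
Ge > As: this pair runs against the simple trend — see the exception note.
I > Ge: the two effects oppose for this pair; the across-period effect wins (295 vs 119 kJ/mol).
Note the exception: Ge has a higher electron affinity than As, contrary to the simple trend — adding an electron to As's half-filled 4p³ is unfavourable, so Ge (4p²) has the more exothermic EA.
Tabulated electron affinity (kJ/mol): Ge 119, As 78, In 29, I 295.
So from highest to lowest: I > Ge > As > In.

I > Ge > As > In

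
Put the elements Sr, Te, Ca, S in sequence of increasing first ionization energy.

Sr < Ca < Te < S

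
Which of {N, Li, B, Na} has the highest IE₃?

IE_3 is the cost of taking one more electron from the +2 cation: N²⁺ still has 3 valence electrons; Li²⁺ is already 1 electron into the core; B²⁺ still has 1 valence electron; Na²⁺ is already 1 electron into the core.
Core electrons are held far more tightly than valence electrons, so Na and Li top the IE_3 order.
Valence configurations: N²⁺ [He]2s²2p¹, B²⁺ [He]2s¹.
Approximate IE_3 values (kJ/mol): N 4578, Li 11815, B 3660, Na 6910.
Overall IE_3 order: B < N < Na < Li.

Li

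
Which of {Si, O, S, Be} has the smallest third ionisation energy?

The third ionization energy removes an electron from the +2 ion. For each element: Si²⁺ still has 2 valence electrons; O²⁺ still has 4 valence electrons; S²⁺ still has 4 valence electrons; Be²⁺ is the bare [He] core.
Core electrons are held far more tightly than valence electrons, so Be tops the IE_3 order.
Valence configurations: Si²⁺ [Ne]3s², O²⁺ [He]2s²2p², S²⁺ [Ne]3s²3p².
The numbers (kJ/mol): Si 3232, O 5300, S 3357, Be 14849.
Hence IE_3: Si < S < O < Be.

Si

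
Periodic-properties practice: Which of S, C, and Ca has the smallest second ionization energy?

After 1 electron has been removed, what remains? S⁺ still has 5 valence electrons; C⁺ still has 3 valence electrons; Ca⁺ still has 1 valence electron.
All are still removing valence electrons, so compare the +1 ions as you would atoms: IE_2 generally rises across a period (higher Z_eff) and falls down a group (larger shell), subject to the usual subshell exceptions.
Valence configurations: S⁺ [Ne]3s²3p³, C⁺ [He]2s²2p¹, Ca⁺ [Ar]4s¹.
Tabulated IE_2 (kJ/mol): S 2252, C 2353, Ca 1145.
Overall IE_2 order: Ca < S < C.

Ca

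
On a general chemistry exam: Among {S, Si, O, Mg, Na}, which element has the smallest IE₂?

The second ionization energy removes an electron from the +1 ion. For each element: S⁺ still has 5 valence electrons; Si⁺ still has 3 valence electrons; O⁺ still has 5 valence electrons; Mg⁺ still has 1 valence electron; Na⁺ is the bare [Ne] core.
Pulling an electron out of a noble-gas core costs far more than removing a remaining valence electron, so Na sits at the high end of IE_2.
Valence configurations: S⁺ [Ne]3s²3p³, Si⁺ [Ne]3s²3p¹, O⁺ [He]2s²2p³, Mg⁺ [Ne]3s¹.
The numbers (kJ/mol): S 2252, Si 1577, O 3388, Mg 1451, Na 4562.
Overall IE_2 order: Mg < Si < S < O < Na.

Mg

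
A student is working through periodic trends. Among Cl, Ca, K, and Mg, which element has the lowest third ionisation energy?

Cl

The third ionization energy removes an electron from the +2 ion. For each element: Cl²⁺ still has 5 valence electrons; Ca²⁺ is the bare [Ar] core; K²⁺ is already 1 electron into the core; Mg²⁺ is the bare [Ne] core.
Breaking into a closed-shell core is much more expensive than removing a leftover valence electron — K, Ca and Mg have the largest IE_3 here.
The numbers (kJ/mol): Cl 3822, Ca 4912, K 4420, Mg 7733.
Putting it together, IE_3: Cl < K < Ca < Mg.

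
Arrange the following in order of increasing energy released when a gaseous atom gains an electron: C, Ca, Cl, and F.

C is in period 2, group 14; F is in period 2, group 17; Cl is in period 3, group 17; Ca is in period 4, group 2.
Electron affinity generally becomes more exothermic across a period toward the halogens and less exothermic down a group.
Neither a single period nor a single group — weigh both effects.
C > Ca: relative to Ca, both the across-period and down-group shifts push C's electron affinity up.
F > C: F lies to the right of C in period 2, so the across-period effect alone puts F higher.
Cl > F: this pair runs against the simple trend — see the exception note.
Note the exception: Cl has a higher electron affinity than F, contrary to the simple trend — F's small 2p subshell makes the incoming electron feel strong e⁻–e⁻ repulsion, so Cl actually releases more energy on gaining an electron.
For reference (kJ/mol): C 122, F 328, Cl 349, Ca 2.
So from lowest to highest: Ca < C < F < Cl.

Ca, C, F, Cl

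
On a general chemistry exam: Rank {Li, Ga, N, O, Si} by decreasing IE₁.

Li is in period 2, group 1; N is in period 2, group 15; O is in period 2, group 16; Si is in period 3, group 14; Ga is in period 4, group 13.
Removing the outermost electron gets harder across a period and easier down a group.
Neither a single period nor a single group — weigh both effects.
Ga > Li: period and group pull opposite ways; the across-period shift dominates (579 vs 520 kJ/mol).
Si > Ga: relative to Ga, both the across-period and down-group shifts push Si's first ionization energy up.
O > Si: relative to Si, both the across-period and down-group shifts push O's first ionization energy up.
N > O: this pair runs against the simple trend — see the exception note.
Note the exception: N has a higher first ionization energy than O, contrary to the simple trend — pairing an electron in O's 2p⁴ costs repulsion energy, so O ionizes more easily than half-filled N (2p³).
Approximate values (kJ/mol): Li 520, N 1402, O 1314, Si 786, Ga 579.
So from highest to lowest: N > O > Si > Ga > Li.

N > O > Si > Ga > Li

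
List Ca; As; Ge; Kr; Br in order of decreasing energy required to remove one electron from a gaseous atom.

Kr, Br, As, Ge, Ca

Ca is in period 4, group 2; Ge is in period 4, group 14; As is in period 4, group 15; Br is in period 4, group 17; Kr is in period 4, group 18.
Across a period the outer electron is held more tightly (higher IE₁); down a group it sits in a higher shell, more shielded, and comes off more easily.
All lie in period 4, so first ionization energy increases left to right.
So from highest to lowest: Kr > Br > As > Ge > Ca.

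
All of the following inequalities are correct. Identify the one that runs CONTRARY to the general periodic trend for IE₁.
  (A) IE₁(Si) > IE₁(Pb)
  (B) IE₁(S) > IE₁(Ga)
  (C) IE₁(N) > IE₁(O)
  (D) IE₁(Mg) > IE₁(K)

(C)

The general trend: IE₁ increases across a period and decreases down a group.
(A) Si (period 3, group 14) vs Pb (period 6, group 14): the stated order agrees with the simple trend.
(B) S (period 3, group 16) vs Ga (period 4, group 13): the stated order agrees with the simple trend.
(C) N (period 2, group 15) vs O (period 2, group 16): the stated order contradicts the simple trend.
(D) Mg (period 3, group 2) vs K (period 4, group 1): the stated order agrees with the simple trend.
The exception is (C): pairing an electron in O's 2p⁴ costs repulsion energy, so O ionizes more easily than half-filled N (2p³).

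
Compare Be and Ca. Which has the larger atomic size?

Atomic radius shrinks across a period as nuclear charge pulls the same shell inward, and grows down a group as new shells are added.
All are in group 2, so atomic radius increases down the group.
So Ca has the larger atomic size (Ca > Be).

Ca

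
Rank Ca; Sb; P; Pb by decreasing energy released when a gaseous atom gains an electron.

P is in period 3, group 15; Ca is in period 4, group 2; Sb is in period 5, group 15; Pb is in period 6, group 14.
Adding an electron releases more energy for atoms nearer the top right (short of the noble gases).
Neither a single period nor a single group — weigh both effects.
Pb > Ca: period and group pull opposite ways; the across-period shift dominates (35 vs 2 kJ/mol).
P > Pb: both effects reinforce here, so P is clearly the higher of the two.
Sb > P: this pair runs against the simple trend — see the exception note.
Note the exception: Sb has a higher electron affinity than P, contrary to the simple trend — both are half-filled np³, but the pairing/repulsion penalty for the added electron shrinks as the p orbitals become larger and more diffuse down the group, and for Sb that outweighs the weaker nuclear attraction.
Approximate values (kJ/mol): P 72, Ca 2, Sb 103, Pb 35.
So from highest to lowest: Sb > P > Pb > Ca.

Sb > P > Pb > Ca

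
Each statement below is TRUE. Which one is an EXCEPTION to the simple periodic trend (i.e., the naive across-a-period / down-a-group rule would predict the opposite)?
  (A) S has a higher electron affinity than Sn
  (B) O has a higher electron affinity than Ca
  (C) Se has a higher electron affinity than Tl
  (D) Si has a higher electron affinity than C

The general trend: electron affinity increases across a period and decreases down a group.
(A) S (period 3, group 16) vs Sn (period 5, group 14): the stated order agrees with the simple trend.
(B) O (period 2, group 16) vs Ca (period 4, group 2): the stated order agrees with the simple trend.
(C) Se (period 4, group 16) vs Tl (period 6, group 13): the stated order agrees with the simple trend.
(D) Si (period 3, group 14) vs C (period 2, group 14): the stated order contradicts the simple trend.
The exception is (D): Si's larger, more diffuse 3p orbitals accept an added electron slightly more readily than C's compact 2p.

(D)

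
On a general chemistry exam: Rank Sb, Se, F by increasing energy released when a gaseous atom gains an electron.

F is in period 2, group 17; Se is in period 4, group 16; Sb is in period 5, group 15.
Atoms with high Z_eff and room in the valence shell (especially the halogens) have the most exothermic electron affinities.
Here both period and group differ, so the two effects have to be weighed against each other.
Se > Sb: relative to Sb, both the across-period and down-group shifts push Se's electron affinity up.
F > Se: relative to Se, both the across-period and down-group shifts push F's electron affinity up.
For reference (kJ/mol): F 328, Se 195, Sb 103.
So from lowest to highest: Sb < Se < F.

Sb < Se < F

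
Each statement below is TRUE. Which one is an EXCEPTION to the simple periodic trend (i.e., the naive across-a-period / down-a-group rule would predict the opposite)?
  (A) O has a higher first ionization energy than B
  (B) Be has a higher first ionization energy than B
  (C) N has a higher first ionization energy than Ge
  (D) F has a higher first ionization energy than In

The general trend: first ionization energy increases across a period and decreases down a group.
(A) O (period 2, group 16) vs B (period 2, group 13): the stated order agrees with the simple trend.
(B) Be (period 2, group 2) vs B (period 2, group 13): the stated order contradicts the simple trend.
(C) N (period 2, group 15) vs Ge (period 4, group 14): the stated order agrees with the simple trend.
(D) F (period 2, group 17) vs In (period 5, group 13): the stated order agrees with the simple trend.
The exception is (B): removing B's lone 2p electron is easier than breaking Be's filled 2s².

(B)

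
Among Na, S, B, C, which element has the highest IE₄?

Consider each +3 ion: Na³⁺ is already 2 electrons into the core; S³⁺ still has 3 valence electrons; B³⁺ is the bare [He] core; C³⁺ still has 1 valence electron.
Pulling an electron out of a noble-gas core costs far more than removing a remaining valence electron, so Na and B sit at the high end of IE_4.
Valence configurations: S³⁺ [Ne]3s²3p¹, C³⁺ [He]2s¹.
Tabulated IE_4 (kJ/mol): Na 9543, S 4556, B 25026, C 6223.
Overall IE_4 order: S < C < Na < B.

B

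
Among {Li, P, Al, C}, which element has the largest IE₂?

After 1 electron has been removed, what remains? Li⁺ is the bare [He] core; P⁺ still has 4 valence electrons; Al⁺ still has 2 valence electrons; C⁺ still has 3 valence electrons.
Core electrons are held far more tightly than valence electrons, so Li tops the IE_2 order.
Valence configurations: P⁺ [Ne]3s²3p², Al⁺ [Ne]3s², C⁺ [He]2s²2p¹.
The numbers (kJ/mol): Li 7298, P 1907, Al 1817, C 2353.
Putting it together, IE_2: Al < P < C < Li.

Li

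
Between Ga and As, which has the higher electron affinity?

As

EA tends to increase across a period and decrease down a group, though the pattern is less regular than for IE or radius.
All lie in period 4, so electron affinity increases left to right.
So As has the higher electron affinity (As > Ga).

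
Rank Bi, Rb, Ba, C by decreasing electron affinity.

EA tends to increase across a period and decrease down a group, though the pattern is less regular than for IE or radius.
These span different periods and groups, so the two trends combine.
Rb > Ba: the two effects oppose for this pair; the down-group effect wins (47 vs 14 kJ/mol).
Bi > Rb: period and group pull opposite ways; the across-period shift dominates (91 vs 47 kJ/mol).
C > Bi: period and group pull opposite ways; the down-group shift dominates (122 vs 91 kJ/mol).
For reference (kJ/mol): C 122, Rb 47, Ba 14, Bi 91.
So from highest to lowest: C > Bi > Rb > Ba.

C > Bi > Rb > Ba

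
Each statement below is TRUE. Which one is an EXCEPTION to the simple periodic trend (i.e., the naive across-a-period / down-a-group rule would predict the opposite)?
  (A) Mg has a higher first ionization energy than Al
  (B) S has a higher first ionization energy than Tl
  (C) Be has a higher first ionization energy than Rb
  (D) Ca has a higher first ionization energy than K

The general trend: first ionization energy increases across a period and decreases down a group.
(A) Mg (period 3, group 2) vs Al (period 3, group 13): the stated order contradicts the simple trend.
(B) S (period 3, group 16) vs Tl (period 6, group 13): the stated order agrees with the simple trend.
(C) Be (period 2, group 2) vs Rb (period 5, group 1): the stated order agrees with the simple trend.
(D) Ca (period 4, group 2) vs K (period 4, group 1): the stated order agrees with the simple trend.
The exception is (A): Al's single 3p electron is easier to remove than one from Mg's filled 3s².

(A)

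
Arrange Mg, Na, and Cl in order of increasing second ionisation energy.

Consider each +1 ion: Mg⁺ still has 1 valence electron; Na⁺ is the bare [Ne] core; Cl⁺ still has 6 valence electrons.
Breaking into a closed-shell core is much more expensive than removing a leftover valence electron — Na has the largest IE_2 here.
Valence configurations: Mg⁺ [Ne]3s¹, Cl⁺ [Ne]3s²3p⁴.
Tabulated IE_2 (kJ/mol): Mg 1451, Na 4562, Cl 2298.
So the second ionization energies run Mg < Cl < Na.

Mg < Cl < Na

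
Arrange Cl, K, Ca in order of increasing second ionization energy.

After 1 electron has been removed, what remains? Cl⁺ still has 6 valence electrons; K⁺ is the bare [Ar] core; Ca⁺ still has 1 valence electron.
Breaking into a closed-shell core is much more expensive than removing a leftover valence electron — K has the largest IE_2 here.
Valence configurations: Cl⁺ [Ne]3s²3p⁴, Ca⁺ [Ar]4s¹.
Approximate IE_2 values (kJ/mol): Cl 2298, K 3052, Ca 1145.
Putting it together, IE_2: Ca < Cl < K.

Ca, Cl, K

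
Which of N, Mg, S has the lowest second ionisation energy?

IE_2 is the cost of taking one more electron from the +1 cation: N⁺ still has 4 valence electrons; Mg⁺ still has 1 valence electron; S⁺ still has 5 valence electrons.
All are still removing valence electrons, so compare the +1 ions as you would atoms: IE_2 generally rises across a period (higher Z_eff) and falls down a group (larger shell), subject to the usual subshell exceptions.
Valence configurations: N⁺ [He]2s²2p², Mg⁺ [Ne]3s¹, S⁺ [Ne]3s²3p³.
Approximate IE_2 values (kJ/mol): N 2856, Mg 1451, S 2252.
Putting it together, IE_2: Mg < S < N.

Mg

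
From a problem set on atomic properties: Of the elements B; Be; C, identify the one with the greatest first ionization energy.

C

Be is in period 2, group 2; B is in period 2, group 13; C is in period 2, group 14.
Removing the outermost electron gets harder across a period and easier down a group.
All lie in period 2; the across-period trend (first ionization energy increases left to right) applies, with the exception below.
Note the exception: Be has a higher first ionization energy than B, contrary to the simple trend — removing B's lone 2p electron is easier than breaking Be's filled 2s².
Approximate values (kJ/mol): Be 900, B 801, C 1086.
The greatest first ionization energy among these belongs to C.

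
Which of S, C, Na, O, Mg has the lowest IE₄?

S

The fourth ionization energy removes an electron from the +3 ion. For each element: S³⁺ still has 3 valence electrons; C³⁺ still has 1 valence electron; Na³⁺ is already 2 electrons into the core; O³⁺ still has 3 valence electrons; Mg³⁺ is already 1 electron into the core.
Core electrons are held far more tightly than valence electrons, so Na and Mg top the IE_4 order.
Valence configurations: S³⁺ [Ne]3s²3p¹, C³⁺ [He]2s¹, O³⁺ [He]2s²2p¹.
Tabulated IE_4 (kJ/mol): S 4556, C 6223, Na 9543, O 7469, Mg 10543.
Overall IE_4 order: S < C < O < Na < Mg.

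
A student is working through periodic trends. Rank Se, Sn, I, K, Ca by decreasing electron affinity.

I, Se, Sn, K, Ca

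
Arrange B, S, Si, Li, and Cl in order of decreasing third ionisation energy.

Li > Cl > B > S > Si

Consider each +2 ion: B²⁺ still has 1 valence electron; S²⁺ still has 4 valence electrons; Si²⁺ still has 2 valence electrons; Li²⁺ is already 1 electron into the core; Cl²⁺ still has 5 valence electrons.
Core electrons are held far more tightly than valence electrons, so Li tops the IE_3 order.
Valence configurations: B²⁺ [He]2s¹, S²⁺ [Ne]3s²3p², Si²⁺ [Ne]3s², Cl²⁺ [Ne]3s²3p³.
Tabulated IE_3 (kJ/mol): B 3660, S 3357, Si 3232, Li 11815, Cl 3822.
So the third ionization energies run Si < S < B < Cl < Li.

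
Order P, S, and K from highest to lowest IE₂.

K > S > P

The second ionization energy removes an electron from the +1 ion. For each element: P⁺ still has 4 valence electrons; S⁺ still has 5 valence electrons; K⁺ is the bare [Ar] core.
Breaking into a closed-shell core is much more expensive than removing a leftover valence electron — K has the largest IE_2 here.
Valence configurations: P⁺ [Ne]3s²3p², S⁺ [Ne]3s²3p³.
Tabulated IE_2 (kJ/mol): P 1907, S 2252, K 3052.
Hence IE_2: P < S < K.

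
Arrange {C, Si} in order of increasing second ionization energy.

Si < C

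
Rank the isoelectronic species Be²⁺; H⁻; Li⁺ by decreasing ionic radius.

All of these have 2 electrons, so size is governed by nuclear charge alone: the more protons, the stronger the pull on the same electron cloud, and the smaller the ion.
Nuclear charges: Be²⁺ (Z=4), Li⁺ (Z=3), H⁻ (Z=1).
Largest to smallest: H⁻ > Li⁺ > Be²⁺.

H⁻, Li⁺, Be²⁺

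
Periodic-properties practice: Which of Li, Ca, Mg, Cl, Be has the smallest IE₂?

Ca

Consider each +1 ion: Li⁺ is the bare [He] core; Ca⁺ still has 1 valence electron; Mg⁺ still has 1 valence electron; Cl⁺ still has 6 valence electrons; Be⁺ still has 1 valence electron.
Core electrons are held far more tightly than valence electrons, so Li tops the IE_2 order.
Valence configurations: Ca⁺ [Ar]4s¹, Mg⁺ [Ne]3s¹, Cl⁺ [Ne]3s²3p⁴, Be⁺ [He]2s¹.
Approximate IE_2 values (kJ/mol): Li 7298, Ca 1145, Mg 1451, Cl 2298, Be 1757.
Hence IE_2: Ca < Mg < Be < Cl < Li.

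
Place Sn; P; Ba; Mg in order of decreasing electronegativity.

Mg is in period 3, group 2; P is in period 3, group 15; Sn is in period 5, group 14; Ba is in period 6, group 2.
Atoms toward the upper right of the periodic table pull bonding electrons most strongly.
Here both period and group differ, so the two effects have to be weighed against each other.
Mg > Ba: they share group 2; the group trend gives Mg the larger value.
Sn > Mg: period and group pull opposite ways; the across-period shift dominates (1.96 vs 1.31).
P > Sn: relative to Sn, both the across-period and down-group shifts push P's electronegativity up.
For reference (Pauling): Mg 1.31, P 2.19, Sn 1.96, Ba 0.89.
So from highest to lowest: P > Sn > Mg > Ba.

P > Sn > Mg > Ba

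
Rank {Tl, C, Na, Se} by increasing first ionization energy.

Na, Tl, Se, C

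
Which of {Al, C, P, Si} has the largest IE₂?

C

The second ionization energy removes an electron from the +1 ion. For each element: Al⁺ still has 2 valence electrons; C⁺ still has 3 valence electrons; P⁺ still has 4 valence electrons; Si⁺ still has 3 valence electrons.
All are still removing valence electrons, so compare the +1 ions as you would atoms: IE_2 generally rises across a period (higher Z_eff) and falls down a group (larger shell), subject to the usual subshell exceptions.
Valence configurations: Al⁺ [Ne]3s², C⁺ [He]2s²2p¹, P⁺ [Ne]3s²3p², Si⁺ [Ne]3s²3p¹.
Si⁺ loses a lone 3p electron whereas Al⁺ must break into a filled 3s² pair, so IE_2(Al) > IE_2(Si) even though Si has the higher nuclear charge.
Approximate IE_2 values (kJ/mol): Al 1817, C 2353, P 1907, Si 1577.
Hence IE_2: Si < Al < P < C.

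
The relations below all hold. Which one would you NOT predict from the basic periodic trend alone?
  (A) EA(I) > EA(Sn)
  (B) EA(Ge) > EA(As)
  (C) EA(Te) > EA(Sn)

(B)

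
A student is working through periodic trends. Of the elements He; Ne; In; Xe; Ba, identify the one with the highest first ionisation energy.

He

He is in period 1, group 18; Ne is in period 2, group 18; In is in period 5, group 13; Xe is in period 5, group 18; Ba is in period 6, group 2.
Removing the outermost electron gets harder across a period and easier down a group.
These span different periods and groups, so the two trends combine.
In > Ba: both effects reinforce here, so In is clearly the higher of the two.
Xe > In: Xe lies to the right of In in period 5, so the across-period effect alone puts Xe higher.
Ne > Xe: they share group 18; the group trend gives Ne the larger value.
He > Ne: He sits above Ne in group 18, so the down-group effect alone puts He higher.
For reference (kJ/mol): He 2372, Ne 2081, In 558, Xe 1170, Ba 503.
The highest first ionisation energy among these belongs to He.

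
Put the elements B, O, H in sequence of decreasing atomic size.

H is in period 1, group 1; B is in period 2, group 13; O is in period 2, group 16.
Moving right in a period, electrons are added to the same shell under a stronger nuclear pull, so atoms get smaller; moving down, a new shell is opened and atoms get larger.
Here both period and group differ, so the two effects have to be weighed against each other.
O > H: the two effects oppose for this pair; the down-group effect wins (63 vs 32 pm).
B > O: B lies to the left of O in period 2, so the across-period effect alone puts B larger.
Tabulated atomic radius (pm): H 32, B 85, O 63.
So from largest to smallest: B > O > H.

B > O > H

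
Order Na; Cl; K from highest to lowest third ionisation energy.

Na > K > Cl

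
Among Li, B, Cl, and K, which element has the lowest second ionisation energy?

Cl

IE_2 is the cost of taking one more electron from the +1 cation: Li⁺ is the bare [He] core; B⁺ still has 2 valence electrons; Cl⁺ still has 6 valence electrons; K⁺ is the bare [Ar] core.
Pulling an electron out of a noble-gas core costs far more than removing a remaining valence electron, so K and Li sit at the high end of IE_2.
Valence configurations: B⁺ [He]2s², Cl⁺ [Ne]3s²3p⁴.
Tabulated IE_2 (kJ/mol): Li 7298, B 2427, Cl 2298, K 3052.
Overall IE_2 order: Cl < B < K < Li.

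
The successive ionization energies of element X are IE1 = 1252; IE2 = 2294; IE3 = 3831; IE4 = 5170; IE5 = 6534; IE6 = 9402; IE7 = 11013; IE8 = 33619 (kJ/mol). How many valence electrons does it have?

Look for the largest jump between consecutive ionization energies: IE8/IE7 ≈ 3.1, far larger than any earlier ratio.
That jump marks the point where a core electron is being removed. So the atom has 7 valence electrons.

7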